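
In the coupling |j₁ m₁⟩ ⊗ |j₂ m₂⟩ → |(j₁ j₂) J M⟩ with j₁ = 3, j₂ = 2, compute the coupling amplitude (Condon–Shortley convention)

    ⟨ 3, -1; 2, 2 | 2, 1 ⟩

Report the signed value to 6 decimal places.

−√(3/14) = -0.462910

j₁+j₂−J=3  J+j₁−j₂=3  J−j₁+j₂=1  j₁+j₂+J+1=8
(j₁±m₁, j₂±m₂, J±M) = (2,4,4,0,3,1)
P² = 216/7
sum k=3..3:
  [3] −1/12 = -1/12
S = -1/12
C² = P²·S² = 3/14 ; C = -0.462910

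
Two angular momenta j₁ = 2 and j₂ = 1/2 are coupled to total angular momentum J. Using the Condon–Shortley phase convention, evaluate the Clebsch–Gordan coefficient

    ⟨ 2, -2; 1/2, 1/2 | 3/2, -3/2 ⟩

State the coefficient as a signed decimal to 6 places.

−√(4/5) = -0.894427

j₁+j₂−J=1  J+j₁−j₂=3  J−j₁+j₂=0  j₁+j₂+J+1=5
(j₁±m₁, j₂±m₂, J±M) = (0,4,1,0,0,3)
P² = 144/5
sum k=1..1:
  [1] −1/6 = -1/6
S = -1/6
C² = P²·S² = 4/5 ; C = -0.894427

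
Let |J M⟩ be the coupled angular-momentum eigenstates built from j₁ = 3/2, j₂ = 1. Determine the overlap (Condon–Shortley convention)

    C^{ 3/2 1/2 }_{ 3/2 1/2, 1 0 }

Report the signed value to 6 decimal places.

+0.258199  (= +√(1/15))

√[4·1!2!1!/5! · 2!1!1!1!2!1!] = √(4/15)
  +(−1)^0/∏(0,1,1,1,1,0)! = 1  (running 1)
  +(−1)^1/∏(1,0,0,0,2,1)! = -1/2  (running 1/2)
⟨..|..⟩ = √(4/15)·(1/2) = +0.258199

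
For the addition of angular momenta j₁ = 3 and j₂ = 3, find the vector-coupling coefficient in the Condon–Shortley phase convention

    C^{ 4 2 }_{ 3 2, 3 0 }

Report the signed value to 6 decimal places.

+√(3/154) = +0.139573

triangle: 2!×4!×4!/11! = 1152/39916800
(j±m)!: 5!×1!×3!×3!×6!×2! = 6220800
prefactor² = (2J+1)×Δ×N² = 124416/77
  k=0: +1/(0!×2!×1!×3!×3!×1!) = 1/72
  k=1: −1/(1!×1!×0!×2!×4!×2!) = -1/96
Σ = 1/288  ⇒  CG² = 124416/77×1/288² = 3/154
CG = +√(3/154) = +0.139573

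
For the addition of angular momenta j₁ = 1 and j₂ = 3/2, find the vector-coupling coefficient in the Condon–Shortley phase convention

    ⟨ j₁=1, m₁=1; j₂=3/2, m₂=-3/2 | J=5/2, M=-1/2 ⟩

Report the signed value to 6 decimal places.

+√(1/10) ≈ +0.316228

√[6·0!2!3!/6! · 2!0!0!3!2!3!] = √(72/5)
  +(−1)^0/∏(0,0,0,0,2,3)! = 1/12  (running 1/12)
⟨..|..⟩ = √(72/5)·(1/12) = +0.316228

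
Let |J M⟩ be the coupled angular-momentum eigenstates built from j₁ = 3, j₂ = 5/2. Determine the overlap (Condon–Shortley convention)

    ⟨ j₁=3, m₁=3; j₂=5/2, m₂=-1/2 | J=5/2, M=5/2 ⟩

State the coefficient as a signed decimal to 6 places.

j₁+j₂−J=3  J+j₁−j₂=3  J−j₁+j₂=2  j₁+j₂+J+1=9
(j₁±m₁, j₂±m₂, J±M) = (6,0,2,3,5,0)
P² = 8640/7
sum k=0..0:
  [0] +1/72 = 1/72
S = 1/72
C² = P²·S² = 5/21 ; C = +0.487950

+0.487950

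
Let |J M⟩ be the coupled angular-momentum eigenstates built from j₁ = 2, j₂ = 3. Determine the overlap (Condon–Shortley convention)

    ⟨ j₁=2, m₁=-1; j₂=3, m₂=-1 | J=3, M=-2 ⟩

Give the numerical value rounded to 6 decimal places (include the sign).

−√(1/4) = -0.500000

triangle: 2!*2!*4!/9! = 96/362880
(j±m)!: 1!*3!*2!*4!*1!*5! = 34560
prefactor² = (2J+1)*Δ*N² = 64
  k=1: −1/(1!*1!*2!*1!*0!*3!) = -1/12
  k=2: +1/(2!*0!*1!*0!*1!*4!) = 1/48
Σ = -1/16  ⇒  CG² = 64*(-1/16)² = 1/4
CG = −√(1/4) = -0.500000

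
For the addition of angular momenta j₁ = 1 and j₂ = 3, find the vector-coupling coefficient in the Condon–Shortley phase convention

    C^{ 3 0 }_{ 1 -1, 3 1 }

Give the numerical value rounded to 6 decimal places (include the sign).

-0.707107

j₁+j₂−J=1  J+j₁−j₂=1  J−j₁+j₂=5  j₁+j₂+J+1=8
(j₁±m₁, j₂±m₂, J±M) = (0,2,4,2,3,3)
P² = 72
sum k=1..1:
  [1] −1/12 = -1/12
S = -1/12
C² = P²·S² = 1/2 ; C = -0.707107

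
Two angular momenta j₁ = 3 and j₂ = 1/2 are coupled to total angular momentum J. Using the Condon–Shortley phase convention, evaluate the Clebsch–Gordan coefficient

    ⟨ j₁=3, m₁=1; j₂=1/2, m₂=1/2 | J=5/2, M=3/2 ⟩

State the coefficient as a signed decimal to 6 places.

√[6·1!5!0!/7! · 4!2!1!0!4!1!] = √(1152/7)
  +(−1)^1/∏(1,0,1,0,4,0)! = -1/24  (running -1/24)
⟨..|..⟩ = √(1152/7)·(-1/24) = -0.534522

−√(2/7) = -0.534522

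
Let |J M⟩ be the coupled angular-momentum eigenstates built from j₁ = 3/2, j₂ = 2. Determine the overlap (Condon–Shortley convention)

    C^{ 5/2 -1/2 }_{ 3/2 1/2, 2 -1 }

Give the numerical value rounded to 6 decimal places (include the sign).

+√(5/14) = +0.597614

√[6·1!2!3!/7! · 2!1!1!3!2!3!] = √(72/35)
  +(−1)^0/∏(0,1,1,1,1,2)! = 1/2  (running 1/2)
  +(−1)^1/∏(1,0,0,0,2,3)! = -1/12  (running 5/12)
⟨..|..⟩ = √(72/35)·(5/12) = +0.597614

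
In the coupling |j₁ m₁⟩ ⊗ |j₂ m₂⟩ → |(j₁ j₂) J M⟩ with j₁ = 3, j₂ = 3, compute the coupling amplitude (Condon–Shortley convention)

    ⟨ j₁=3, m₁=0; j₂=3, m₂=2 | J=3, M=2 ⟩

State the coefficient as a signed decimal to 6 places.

+0.408248

j₁+j₂−J=3  J+j₁−j₂=3  J−j₁+j₂=3  j₁+j₂+J+1=10
(j₁±m₁, j₂±m₂, J±M) = (3,3,5,1,5,1)
P² = 216
sum k=2..3:
  [2] +1/24 = 1/24
  [3] −1/72 = -1/72
S = 1/36
C² = P²·S² = 1/6 ; C = +0.408248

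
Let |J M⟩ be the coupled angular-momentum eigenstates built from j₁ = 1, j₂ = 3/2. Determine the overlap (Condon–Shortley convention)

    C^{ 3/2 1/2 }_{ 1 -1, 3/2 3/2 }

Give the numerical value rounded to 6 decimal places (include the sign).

-0.632456

triangle: 1!·1!·2!/5! = 2/120
(j±m)!: 0!·2!·3!·0!·2!·1! = 24
prefactor² = (2J+1)·Δ·N² = 8/5
  k=1: −1/(1!·0!·1!·2!·0!·0!) = -1/2
Σ = -1/2  ⇒  CG² = 8/5·(-1/2)² = 2/5
CG = −√(2/5) = -0.632456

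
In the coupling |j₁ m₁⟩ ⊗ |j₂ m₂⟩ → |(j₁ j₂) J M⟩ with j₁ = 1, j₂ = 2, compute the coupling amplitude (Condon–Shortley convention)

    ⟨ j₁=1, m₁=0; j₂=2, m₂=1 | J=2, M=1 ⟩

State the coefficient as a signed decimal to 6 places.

-0.408248

triangle: 1!·1!·3!/6! = 6/720
(j±m)!: 1!·1!·3!·1!·3!·1! = 36
prefactor² = (2J+1)·Δ·N² = 3/2
  k=0: +1/(0!·1!·1!·3!·0!·0!) = 1/6
  k=1: −1/(1!·0!·0!·2!·1!·1!) = -1/2
Σ = -1/3  ⇒  CG² = 3/2·(-1/3)² = 1/6
CG = −√(1/6) = -0.408248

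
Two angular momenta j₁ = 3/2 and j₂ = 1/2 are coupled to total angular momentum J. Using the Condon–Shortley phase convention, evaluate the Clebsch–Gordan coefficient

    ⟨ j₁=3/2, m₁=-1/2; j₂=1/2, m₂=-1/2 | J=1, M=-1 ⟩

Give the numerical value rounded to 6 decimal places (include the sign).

+0.500000  (= +√(1/4))

triangle: 1!*2!*0!/4! = 2/24
(j±m)!: 1!*2!*0!*1!*0!*2! = 4
prefactor² = (2J+1)*Δ*N² = 1
  k=0: +1/(0!*1!*2!*0!*0!*0!) = 1/2
Σ = 1/2  ⇒  CG² = 1*1/2² = 1/4
CG = +√(1/4) = +0.500000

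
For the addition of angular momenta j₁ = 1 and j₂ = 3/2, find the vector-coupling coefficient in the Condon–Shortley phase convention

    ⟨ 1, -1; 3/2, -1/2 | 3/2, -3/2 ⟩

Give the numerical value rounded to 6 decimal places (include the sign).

-0.632456  (= −√(2/5))

j₁+j₂−J=1  J+j₁−j₂=1  J−j₁+j₂=2  j₁+j₂+J+1=5
(j₁±m₁, j₂±m₂, J±M) = (0,2,1,2,0,3)
P² = 8/5
sum k=1..1:
  [1] −1/2 = -1/2
S = -1/2
C² = P²·S² = 2/5 ; C = -0.632456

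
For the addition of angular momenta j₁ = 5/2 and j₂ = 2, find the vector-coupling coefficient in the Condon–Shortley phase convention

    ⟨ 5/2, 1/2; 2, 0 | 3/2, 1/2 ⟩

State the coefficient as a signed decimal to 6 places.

triangle: 3!·2!·1!/7! = 12/5040
(j±m)!: 3!·2!·2!·2!·2!·1! = 96
prefactor² = (2J+1)·Δ·N² = 32/35
  k=1: −1/(1!·2!·1!·1!·1!·0!) = -1/2
  k=2: +1/(2!·1!·0!·0!·2!·1!) = 1/4
Σ = -1/4  ⇒  CG² = 32/35·(-1/4)² = 2/35
CG = −√(2/35) = -0.239046

-0.239046  (= −√(2/35))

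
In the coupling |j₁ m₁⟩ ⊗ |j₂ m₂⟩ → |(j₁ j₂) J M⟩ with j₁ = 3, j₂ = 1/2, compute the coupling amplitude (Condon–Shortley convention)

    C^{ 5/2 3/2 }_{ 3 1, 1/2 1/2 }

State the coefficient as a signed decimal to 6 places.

triangle: 1!*5!*0!/7! = 120/5040
(j±m)!: 4!*2!*1!*0!*4!*1! = 1152
prefactor² = (2J+1)*Δ*N² = 1152/7
  k=1: −1/(1!*0!*1!*0!*4!*0!) = -1/24
Σ = -1/24  ⇒  CG² = 1152/7*(-1/24)² = 2/7
CG = −√(2/7) = -0.534522

-0.534522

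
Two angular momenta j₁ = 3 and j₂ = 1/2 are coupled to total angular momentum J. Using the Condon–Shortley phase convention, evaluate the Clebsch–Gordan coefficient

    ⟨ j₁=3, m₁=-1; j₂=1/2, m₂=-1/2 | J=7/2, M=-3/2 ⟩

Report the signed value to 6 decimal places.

j₁+j₂−J=0  J+j₁−j₂=6  J−j₁+j₂=1  j₁+j₂+J+1=8
(j₁±m₁, j₂±m₂, J±M) = (2,4,0,1,2,5)
P² = 11520/7
sum k=0..0:
  [0] +1/48 = 1/48
S = 1/48
C² = P²·S² = 5/7 ; C = +0.845154

+0.845154  (= +√(5/7))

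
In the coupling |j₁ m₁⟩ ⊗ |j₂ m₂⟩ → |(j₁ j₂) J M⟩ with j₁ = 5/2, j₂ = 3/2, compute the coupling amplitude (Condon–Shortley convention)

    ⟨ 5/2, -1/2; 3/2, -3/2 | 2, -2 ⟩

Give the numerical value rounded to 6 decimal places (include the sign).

+0.377964

j₁+j₂−J=2  J+j₁−j₂=3  J−j₁+j₂=1  j₁+j₂+J+1=7
(j₁±m₁, j₂±m₂, J±M) = (2,3,0,3,0,4)
P² = 144/7
sum k=0..0:
  [0] +1/12 = 1/12
S = 1/12
C² = P²·S² = 1/7 ; C = +0.377964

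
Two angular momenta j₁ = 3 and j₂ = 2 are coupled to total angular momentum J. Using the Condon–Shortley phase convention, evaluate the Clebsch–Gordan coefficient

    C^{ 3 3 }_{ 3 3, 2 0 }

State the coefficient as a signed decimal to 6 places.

+√(5/12) = +0.645497

triangle: 2!·4!·2!/9! = 96/362880
(j±m)!: 6!·0!·2!·2!·6!·0! = 2073600
prefactor² = (2J+1)·Δ·N² = 3840
  k=0: +1/(0!·2!·0!·2!·4!·0!) = 1/96
Σ = 1/96  ⇒  CG² = 3840·1/96² = 5/12
CG = +√(5/12) = +0.645497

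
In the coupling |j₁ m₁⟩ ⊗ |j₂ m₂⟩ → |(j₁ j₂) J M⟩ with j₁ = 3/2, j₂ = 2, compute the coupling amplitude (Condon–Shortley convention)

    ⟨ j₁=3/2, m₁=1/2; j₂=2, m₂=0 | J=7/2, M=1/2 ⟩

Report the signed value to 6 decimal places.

√[8·0!3!4!/8! · 2!1!2!2!4!3!] = √(1152/35)
  +(−1)^0/∏(0,0,1,2,2,2)! = 1/8  (running 1/8)
⟨..|..⟩ = √(1152/35)·(1/8) = +0.717137

+0.717137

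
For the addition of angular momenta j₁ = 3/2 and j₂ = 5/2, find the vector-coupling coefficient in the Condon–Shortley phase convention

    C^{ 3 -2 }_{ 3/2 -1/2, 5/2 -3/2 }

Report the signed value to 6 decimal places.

triangle: 1!*2!*4!/8! = 48/40320
(j±m)!: 1!*2!*1!*4!*1!*5! = 5760
prefactor² = (2J+1)*Δ*N² = 48
  k=0: +1/(0!*1!*2!*1!*0!*3!) = 1/12
  k=1: −1/(1!*0!*1!*0!*1!*4!) = -1/24
Σ = 1/24  ⇒  CG² = 48*1/24² = 1/12
CG = +√(1/12) = +0.288675

+√(1/12) = +0.288675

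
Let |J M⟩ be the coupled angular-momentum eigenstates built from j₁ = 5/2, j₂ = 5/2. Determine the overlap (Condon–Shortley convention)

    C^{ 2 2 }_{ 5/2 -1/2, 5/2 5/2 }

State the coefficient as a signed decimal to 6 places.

−√(5/28) ≈ -0.422577

triangle: 3!×2!×2!/8! = 24/40320
(j±m)!: 2!×3!×5!×0!×4!×0! = 34560
prefactor² = (2J+1)×Δ×N² = 720/7
  k=3: −1/(3!×0!×0!×2!×2!×0!) = -1/24
Σ = -1/24  ⇒  CG² = 720/7×(-1/24)² = 5/28
CG = −√(5/28) = -0.422577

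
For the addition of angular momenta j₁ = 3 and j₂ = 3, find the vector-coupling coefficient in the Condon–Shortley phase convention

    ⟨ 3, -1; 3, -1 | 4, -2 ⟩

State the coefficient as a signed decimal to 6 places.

-0.509647  (= −√(20/77))

√[9·2!4!4!/11! · 2!4!2!4!2!6!] = √(331776/385)
  +(−1)^0/∏(0,2,4,2,0,2)! = 1/192  (running 1/192)
  +(−1)^1/∏(1,1,3,1,1,3)! = -1/36  (running -13/576)
  +(−1)^2/∏(2,0,2,0,2,4)! = 1/192  (running -5/288)
⟨..|..⟩ = √(331776/385)·(-5/288) = -0.509647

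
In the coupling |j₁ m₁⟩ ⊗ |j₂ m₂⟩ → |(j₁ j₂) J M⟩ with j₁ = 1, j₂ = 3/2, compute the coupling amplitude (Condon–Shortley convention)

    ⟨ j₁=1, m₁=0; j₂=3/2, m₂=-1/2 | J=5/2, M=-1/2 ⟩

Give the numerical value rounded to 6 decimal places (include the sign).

+0.774597  (= +√(3/5))

j₁+j₂−J=0  J+j₁−j₂=2  J−j₁+j₂=3  j₁+j₂+J+1=6
(j₁±m₁, j₂±m₂, J±M) = (1,1,1,2,2,3)
P² = 12/5
sum k=0..0:
  [0] +1/2 = 1/2
S = 1/2
C² = P²·S² = 3/5 ; C = +0.774597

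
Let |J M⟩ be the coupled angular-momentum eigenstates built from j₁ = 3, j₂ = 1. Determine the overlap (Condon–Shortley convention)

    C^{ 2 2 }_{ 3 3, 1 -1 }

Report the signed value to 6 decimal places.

+0.845154  (= +√(5/7))

triangle: 2!·4!·0!/7! = 48/5040
(j±m)!: 6!·0!·0!·2!·4!·0! = 34560
prefactor² = (2J+1)·Δ·N² = 11520/7
  k=0: +1/(0!·2!·0!·0!·4!·0!) = 1/48
Σ = 1/48  ⇒  CG² = 11520/7·1/48² = 5/7
CG = +√(5/7) = +0.845154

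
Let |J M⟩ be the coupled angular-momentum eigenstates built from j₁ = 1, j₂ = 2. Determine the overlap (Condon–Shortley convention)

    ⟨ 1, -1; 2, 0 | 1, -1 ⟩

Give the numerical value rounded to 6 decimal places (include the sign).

+√(1/10) ≈ +0.316228

triangle: 2!·0!·2!/5! = 4/120
(j±m)!: 0!·2!·2!·2!·0!·2! = 16
prefactor² = (2J+1)·Δ·N² = 8/5
  k=2: +1/(2!·0!·0!·0!·0!·2!) = 1/4
Σ = 1/4  ⇒  CG² = 8/5·1/4² = 1/10
CG = +√(1/10) = +0.316228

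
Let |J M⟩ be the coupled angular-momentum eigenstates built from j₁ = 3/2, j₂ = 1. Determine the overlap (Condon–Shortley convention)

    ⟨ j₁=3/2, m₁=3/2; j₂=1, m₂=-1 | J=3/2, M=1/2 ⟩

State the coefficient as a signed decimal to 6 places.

+0.632456  (= +√(2/5))

triangle: 1!*2!*1!/5! = 2/120
(j±m)!: 3!*0!*0!*2!*2!*1! = 24
prefactor² = (2J+1)*Δ*N² = 8/5
  k=0: +1/(0!*1!*0!*0!*2!*1!) = 1/2
Σ = 1/2  ⇒  CG² = 8/5*1/2² = 2/5
CG = +√(2/5) = +0.632456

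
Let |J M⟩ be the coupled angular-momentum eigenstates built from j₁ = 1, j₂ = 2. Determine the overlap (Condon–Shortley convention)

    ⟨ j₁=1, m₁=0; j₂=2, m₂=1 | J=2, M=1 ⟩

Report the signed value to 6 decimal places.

-0.408248  (= −√(1/6))

j₁+j₂−J=1  J+j₁−j₂=1  J−j₁+j₂=3  j₁+j₂+J+1=6
(j₁±m₁, j₂±m₂, J±M) = (1,1,3,1,3,1)
P² = 3/2
sum k=0..1:
  [0] +1/6 = 1/6
  [1] −1/2 = -1/2
S = -1/3
C² = P²·S² = 1/6 ; C = -0.408248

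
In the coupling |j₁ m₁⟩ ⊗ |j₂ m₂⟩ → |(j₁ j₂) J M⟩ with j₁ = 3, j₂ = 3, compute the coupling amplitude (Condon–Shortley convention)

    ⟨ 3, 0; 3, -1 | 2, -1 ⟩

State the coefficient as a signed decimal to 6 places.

+0.154303  (= +√(1/42))

triangle: 4!·2!·2!/9! = 96/362880
(j±m)!: 3!·3!·2!·4!·1!·3! = 10368
prefactor² = (2J+1)·Δ·N² = 96/7
  k=1: −1/(1!·3!·2!·1!·0!·1!) = -1/12
  k=2: +1/(2!·2!·1!·0!·1!·2!) = 1/8
Σ = 1/24  ⇒  CG² = 96/7·1/24² = 1/42
CG = +√(1/42) = +0.154303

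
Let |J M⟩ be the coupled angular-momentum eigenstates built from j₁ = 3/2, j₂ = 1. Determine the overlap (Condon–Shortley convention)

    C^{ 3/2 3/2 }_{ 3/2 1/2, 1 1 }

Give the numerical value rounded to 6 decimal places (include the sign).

triangle: 1!*2!*1!/5! = 2/120
(j±m)!: 2!*1!*2!*0!*3!*0! = 24
prefactor² = (2J+1)*Δ*N² = 8/5
  k=1: −1/(1!*0!*0!*1!*2!*0!) = -1/2
Σ = -1/2  ⇒  CG² = 8/5*(-1/2)² = 2/5
CG = −√(2/5) = -0.632456

-0.632456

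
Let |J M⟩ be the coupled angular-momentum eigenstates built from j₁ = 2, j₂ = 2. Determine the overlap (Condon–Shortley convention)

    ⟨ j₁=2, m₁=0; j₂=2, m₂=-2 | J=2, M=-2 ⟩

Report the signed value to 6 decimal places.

+√(2/7) ≈ +0.534522

triangle: 2!·2!·2!/7! = 8/5040
(j±m)!: 2!·2!·0!·4!·0!·4! = 2304
prefactor² = (2J+1)·Δ·N² = 128/7
  k=0: +1/(0!·2!·2!·0!·0!·2!) = 1/8
Σ = 1/8  ⇒  CG² = 128/7·1/8² = 2/7
CG = +√(2/7) = +0.534522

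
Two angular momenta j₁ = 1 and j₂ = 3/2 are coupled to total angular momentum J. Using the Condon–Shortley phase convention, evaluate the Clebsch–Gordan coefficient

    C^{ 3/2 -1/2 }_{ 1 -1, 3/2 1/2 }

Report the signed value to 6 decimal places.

-0.730297

√[4·1!1!2!/5! · 0!2!2!1!1!2!] = √(8/15)
  +(−1)^1/∏(1,0,1,1,0,1)! = -1  (running -1)
⟨..|..⟩ = √(8/15)·(-1) = -0.730297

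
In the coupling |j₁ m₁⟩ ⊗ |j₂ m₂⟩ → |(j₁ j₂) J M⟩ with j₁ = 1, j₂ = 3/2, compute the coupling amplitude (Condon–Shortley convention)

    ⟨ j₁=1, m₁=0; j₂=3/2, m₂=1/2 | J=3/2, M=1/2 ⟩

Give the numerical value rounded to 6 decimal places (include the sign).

-0.258199

triangle: 1!×1!×2!/5! = 2/120
(j±m)!: 1!×1!×2!×1!×2!×1! = 4
prefactor² = (2J+1)×Δ×N² = 4/15
  k=0: +1/(0!×1!×1!×2!×0!×0!) = 1/2
  k=1: −1/(1!×0!×0!×1!×1!×1!) = -1
Σ = -1/2  ⇒  CG² = 4/15×(-1/2)² = 1/15
CG = −√(1/15) = -0.258199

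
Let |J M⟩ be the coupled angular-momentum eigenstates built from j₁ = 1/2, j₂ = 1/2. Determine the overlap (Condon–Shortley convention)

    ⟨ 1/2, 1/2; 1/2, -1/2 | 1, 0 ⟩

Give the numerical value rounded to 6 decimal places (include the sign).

+0.707107  (= +√(1/2))

j₁+j₂−J=0  J+j₁−j₂=1  J−j₁+j₂=1  j₁+j₂+J+1=3
(j₁±m₁, j₂±m₂, J±M) = (1,0,0,1,1,1)
P² = 1/2
sum k=0..0:
  [0] +1/1 = 1
S = 1
C² = P²·S² = 1/2 ; C = +0.707107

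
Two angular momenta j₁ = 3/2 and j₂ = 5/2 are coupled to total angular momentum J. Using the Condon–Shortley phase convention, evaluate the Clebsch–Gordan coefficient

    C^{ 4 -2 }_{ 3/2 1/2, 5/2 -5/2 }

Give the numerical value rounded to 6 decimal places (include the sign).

+√(3/28) ≈ +0.327327

j₁+j₂−J=0  J+j₁−j₂=3  J−j₁+j₂=5  j₁+j₂+J+1=9
(j₁±m₁, j₂±m₂, J±M) = (2,1,0,5,2,6)
P² = 43200/7
sum k=0..0:
  [0] +1/240 = 1/240
S = 1/240
C² = P²·S² = 3/28 ; C = +0.327327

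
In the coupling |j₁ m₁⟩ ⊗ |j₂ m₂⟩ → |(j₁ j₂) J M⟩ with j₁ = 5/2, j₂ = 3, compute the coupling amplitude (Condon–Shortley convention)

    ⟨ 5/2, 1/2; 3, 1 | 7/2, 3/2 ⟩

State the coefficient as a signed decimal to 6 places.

triangle: 2!*3!*4!/10! = 288/3628800
(j±m)!: 3!*2!*4!*2!*5!*2! = 138240
prefactor² = (2J+1)*Δ*N² = 3072/35
  k=0: +1/(0!*2!*2!*4!*1!*0!) = 1/96
  k=1: −1/(1!*1!*1!*3!*2!*1!) = -1/12
  k=2: +1/(2!*0!*0!*2!*3!*2!) = 1/48
Σ = -5/96  ⇒  CG² = 3072/35*(-5/96)² = 5/21
CG = −√(5/21) = -0.487950

-0.487950  (= −√(5/21))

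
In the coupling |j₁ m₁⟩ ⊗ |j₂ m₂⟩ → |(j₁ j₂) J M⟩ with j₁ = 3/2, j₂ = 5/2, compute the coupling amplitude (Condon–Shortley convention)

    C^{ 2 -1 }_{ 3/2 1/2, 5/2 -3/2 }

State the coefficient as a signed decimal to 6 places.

+√(1/42) ≈ +0.154303

√[5·2!1!3!/7! · 2!1!1!4!1!3!] = √(24/7)
  +(−1)^0/∏(0,2,1,1,0,2)! = 1/4  (running 1/4)
  +(−1)^1/∏(1,1,0,0,1,3)! = -1/6  (running 1/12)
⟨..|..⟩ = √(24/7)·(1/12) = +0.154303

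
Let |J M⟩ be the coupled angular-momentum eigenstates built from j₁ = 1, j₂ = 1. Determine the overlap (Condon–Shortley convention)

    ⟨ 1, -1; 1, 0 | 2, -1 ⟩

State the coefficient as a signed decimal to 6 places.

+√(1/2) = +0.707107

j₁+j₂−J=0  J+j₁−j₂=2  J−j₁+j₂=2  j₁+j₂+J+1=5
(j₁±m₁, j₂±m₂, J±M) = (0,2,1,1,1,3)
P² = 2
sum k=0..0:
  [0] +1/2 = 1/2
S = 1/2
C² = P²·S² = 1/2 ; C = +0.707107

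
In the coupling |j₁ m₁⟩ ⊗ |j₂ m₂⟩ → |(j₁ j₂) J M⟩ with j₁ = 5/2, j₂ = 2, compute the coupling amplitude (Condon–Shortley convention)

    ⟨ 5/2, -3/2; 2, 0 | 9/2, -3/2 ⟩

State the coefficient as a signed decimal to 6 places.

j₁+j₂−J=0  J+j₁−j₂=5  J−j₁+j₂=4  j₁+j₂+J+1=10
(j₁±m₁, j₂±m₂, J±M) = (1,4,2,2,3,6)
P² = 23040/7
sum k=0..0:
  [0] +1/96 = 1/96
S = 1/96
C² = P²·S² = 5/14 ; C = +0.597614

+√(5/14) = +0.597614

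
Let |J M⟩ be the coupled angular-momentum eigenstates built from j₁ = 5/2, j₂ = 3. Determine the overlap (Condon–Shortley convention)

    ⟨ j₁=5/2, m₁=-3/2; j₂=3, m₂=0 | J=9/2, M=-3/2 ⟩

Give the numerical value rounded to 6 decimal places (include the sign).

−√(45/154) ≈ -0.540562

j₁+j₂−J=1  J+j₁−j₂=4  J−j₁+j₂=5  j₁+j₂+J+1=11
(j₁±m₁, j₂±m₂, J±M) = (1,4,3,3,3,6)
P² = 207360/77
sum k=0..1:
  [0] +1/288 = 1/288
  [1] −1/72 = -1/72
S = -1/96
C² = P²·S² = 45/154 ; C = -0.540562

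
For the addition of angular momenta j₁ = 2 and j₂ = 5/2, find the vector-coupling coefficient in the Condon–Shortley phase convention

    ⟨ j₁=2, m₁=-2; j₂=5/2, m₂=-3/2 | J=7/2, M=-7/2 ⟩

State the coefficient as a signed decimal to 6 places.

-0.666667  (= −√(4/9))

√[8·1!3!4!/9! · 0!4!1!4!0!7!] = √(9216)
  +(−1)^1/∏(1,0,3,0,0,4)! = -1/144  (running -1/144)
⟨..|..⟩ = √(9216)·(-1/144) = -0.666667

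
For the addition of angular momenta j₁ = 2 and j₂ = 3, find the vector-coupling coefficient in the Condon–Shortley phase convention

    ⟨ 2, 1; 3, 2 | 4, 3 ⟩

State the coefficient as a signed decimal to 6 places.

-0.223607

triangle: 1!×3!×5!/10! = 720/3628800
(j±m)!: 3!×1!×5!×1!×7!×1! = 3628800
prefactor² = (2J+1)×Δ×N² = 6480
  k=0: +1/(0!×1!×1!×5!×2!×0!) = 1/240
  k=1: −1/(1!×0!×0!×4!×3!×1!) = -1/144
Σ = -1/360  ⇒  CG² = 6480×(-1/360)² = 1/20
CG = −√(1/20) = -0.223607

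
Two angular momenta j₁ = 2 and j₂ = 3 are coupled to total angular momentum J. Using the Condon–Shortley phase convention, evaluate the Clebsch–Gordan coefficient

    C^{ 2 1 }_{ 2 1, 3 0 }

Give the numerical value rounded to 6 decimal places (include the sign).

√[5·3!1!3!/8! · 3!1!3!3!3!1!] = √(81/14)
  +(−1)^0/∏(0,3,1,3,0,0)! = 1/36  (running 1/36)
  +(−1)^1/∏(1,2,0,2,1,1)! = -1/4  (running -2/9)
⟨..|..⟩ = √(81/14)·(-2/9) = -0.534522

-0.534522  (= −√(2/7))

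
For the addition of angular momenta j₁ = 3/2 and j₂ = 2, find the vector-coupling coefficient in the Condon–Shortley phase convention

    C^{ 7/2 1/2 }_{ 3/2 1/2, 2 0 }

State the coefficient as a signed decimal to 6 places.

triangle: 0!·3!·4!/8! = 144/40320
(j±m)!: 2!·1!·2!·2!·4!·3! = 1152
prefactor² = (2J+1)·Δ·N² = 1152/35
  k=0: +1/(0!·0!·1!·2!·2!·2!) = 1/8
Σ = 1/8  ⇒  CG² = 1152/35·1/8² = 18/35
CG = +√(18/35) = +0.717137

+√(18/35) = +0.717137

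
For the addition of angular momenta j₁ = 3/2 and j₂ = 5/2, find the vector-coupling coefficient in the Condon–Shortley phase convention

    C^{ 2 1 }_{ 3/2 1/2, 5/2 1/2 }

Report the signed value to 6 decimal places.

triangle: 2!·1!·3!/7! = 12/5040
(j±m)!: 2!·1!·3!·2!·3!·1! = 144
prefactor² = (2J+1)·Δ·N² = 12/7
  k=0: +1/(0!·2!·1!·3!·0!·0!) = 1/12
  k=1: −1/(1!·1!·0!·2!·1!·1!) = -1/2
Σ = -5/12  ⇒  CG² = 12/7·(-5/12)² = 25/84
CG = −√(25/84) = -0.545545

−√(25/84) = -0.545545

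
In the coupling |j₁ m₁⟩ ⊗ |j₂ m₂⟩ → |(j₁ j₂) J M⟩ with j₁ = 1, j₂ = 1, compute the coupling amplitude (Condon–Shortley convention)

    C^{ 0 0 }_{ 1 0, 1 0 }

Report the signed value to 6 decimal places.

-0.577350

j₁+j₂−J=2  J+j₁−j₂=0  J−j₁+j₂=0  j₁+j₂+J+1=3
(j₁±m₁, j₂±m₂, J±M) = (1,1,1,1,0,0)
P² = 1/3
sum k=1..1:
  [1] −1/1 = -1
S = -1
C² = P²·S² = 1/3 ; C = -0.577350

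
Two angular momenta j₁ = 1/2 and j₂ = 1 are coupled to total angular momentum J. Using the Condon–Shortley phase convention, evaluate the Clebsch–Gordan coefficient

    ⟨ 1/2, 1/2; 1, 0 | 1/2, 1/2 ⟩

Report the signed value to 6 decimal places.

√[2·1!0!1!/3! · 1!0!1!1!1!0!] = √(1/3)
  +(−1)^0/∏(0,1,0,1,0,0)! = 1  (running 1)
⟨..|..⟩ = √(1/3)·(1) = +0.577350

+0.577350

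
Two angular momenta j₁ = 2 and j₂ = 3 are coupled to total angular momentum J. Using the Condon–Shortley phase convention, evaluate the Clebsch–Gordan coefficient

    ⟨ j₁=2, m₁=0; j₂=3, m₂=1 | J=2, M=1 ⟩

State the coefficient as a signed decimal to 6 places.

j₁+j₂−J=3  J+j₁−j₂=1  J−j₁+j₂=3  j₁+j₂+J+1=8
(j₁±m₁, j₂±m₂, J±M) = (2,2,4,2,3,1)
P² = 36/7
sum k=1..2:
  [1] −1/12 = -1/12
  [2] +1/4 = 1/4
S = 1/6
C² = P²·S² = 1/7 ; C = +0.377964

+0.377964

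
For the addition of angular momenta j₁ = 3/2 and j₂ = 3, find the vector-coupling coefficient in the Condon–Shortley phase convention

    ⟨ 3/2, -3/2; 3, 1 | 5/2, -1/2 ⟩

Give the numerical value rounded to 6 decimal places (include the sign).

+√(27/70) = +0.621059

√[6·2!1!4!/8! · 0!3!4!2!2!3!] = √(864/35)
  +(−1)^2/∏(2,0,1,2,0,2)! = 1/8  (running 1/8)
⟨..|..⟩ = √(864/35)·(1/8) = +0.621059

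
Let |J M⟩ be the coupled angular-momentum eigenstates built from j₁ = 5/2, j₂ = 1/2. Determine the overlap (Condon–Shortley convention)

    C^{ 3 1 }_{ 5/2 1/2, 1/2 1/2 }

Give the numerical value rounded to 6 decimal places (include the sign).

+√(2/3) = +0.816497

triangle: 0!×5!×1!/7! = 120/5040
(j±m)!: 3!×2!×1!×0!×4!×2! = 576
prefactor² = (2J+1)×Δ×N² = 96
  k=0: +1/(0!×0!×2!×1!×3!×0!) = 1/12
Σ = 1/12  ⇒  CG² = 96×1/12² = 2/3
CG = +√(2/3) = +0.816497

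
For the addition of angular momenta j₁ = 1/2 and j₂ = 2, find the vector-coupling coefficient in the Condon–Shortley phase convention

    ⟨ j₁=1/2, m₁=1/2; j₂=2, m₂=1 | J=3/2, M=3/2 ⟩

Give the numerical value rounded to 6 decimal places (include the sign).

+0.447214  (= +√(1/5))

triangle: 1!·0!·3!/5! = 6/120
(j±m)!: 1!·0!·3!·1!·3!·0! = 36
prefactor² = (2J+1)·Δ·N² = 36/5
  k=0: +1/(0!·1!·0!·3!·0!·0!) = 1/6
Σ = 1/6  ⇒  CG² = 36/5·1/6² = 1/5
CG = +√(1/5) = +0.447214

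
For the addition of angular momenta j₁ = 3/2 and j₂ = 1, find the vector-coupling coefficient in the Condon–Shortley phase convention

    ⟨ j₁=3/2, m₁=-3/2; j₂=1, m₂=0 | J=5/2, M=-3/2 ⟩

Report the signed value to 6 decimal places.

+0.632456

j₁+j₂−J=0  J+j₁−j₂=3  J−j₁+j₂=2  j₁+j₂+J+1=6
(j₁±m₁, j₂±m₂, J±M) = (0,3,1,1,1,4)
P² = 72/5
sum k=0..0:
  [0] +1/6 = 1/6
S = 1/6
C² = P²·S² = 2/5 ; C = +0.632456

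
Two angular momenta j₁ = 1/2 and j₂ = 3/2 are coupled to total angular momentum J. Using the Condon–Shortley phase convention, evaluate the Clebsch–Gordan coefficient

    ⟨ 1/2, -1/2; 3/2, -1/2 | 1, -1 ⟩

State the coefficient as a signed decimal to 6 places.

−√(1/4) ≈ -0.500000

triangle: 1!×0!×2!/4! = 2/24
(j±m)!: 0!×1!×1!×2!×0!×2! = 4
prefactor² = (2J+1)×Δ×N² = 1
  k=1: −1/(1!×0!×0!×0!×0!×2!) = -1/2
Σ = -1/2  ⇒  CG² = 1×(-1/2)² = 1/4
CG = −√(1/4) = -0.500000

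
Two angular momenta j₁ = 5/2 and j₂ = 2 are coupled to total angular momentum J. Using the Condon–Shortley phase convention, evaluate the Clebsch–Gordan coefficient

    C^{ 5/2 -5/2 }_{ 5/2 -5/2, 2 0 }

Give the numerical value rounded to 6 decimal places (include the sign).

j₁+j₂−J=2  J+j₁−j₂=3  J−j₁+j₂=2  j₁+j₂+J+1=8
(j₁±m₁, j₂±m₂, J±M) = (0,5,2,2,0,5)
P² = 1440/7
sum k=2..2:
  [2] +1/24 = 1/24
S = 1/24
C² = P²·S² = 5/14 ; C = +0.597614

+√(5/14) = +0.597614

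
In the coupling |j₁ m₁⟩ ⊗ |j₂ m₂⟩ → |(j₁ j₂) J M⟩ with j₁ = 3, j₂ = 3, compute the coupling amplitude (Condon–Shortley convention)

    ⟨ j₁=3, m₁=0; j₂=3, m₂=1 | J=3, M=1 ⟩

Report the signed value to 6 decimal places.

+0.408248

√[7·3!3!3!/10! · 3!3!4!2!4!2!] = √(864/25)
  +(−1)^1/∏(1,2,2,3,1,0)! = -1/24  (running -1/24)
  +(−1)^2/∏(2,1,1,2,2,1)! = 1/8  (running 1/12)
  +(−1)^3/∏(3,0,0,1,3,2)! = -1/72  (running 5/72)
⟨..|..⟩ = √(864/25)·(5/72) = +0.408248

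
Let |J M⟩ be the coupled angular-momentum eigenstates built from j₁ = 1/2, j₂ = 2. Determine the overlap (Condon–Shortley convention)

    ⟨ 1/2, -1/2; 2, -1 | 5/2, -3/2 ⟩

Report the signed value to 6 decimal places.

+√(4/5) = +0.894427

√[6·0!1!4!/6! · 0!1!1!3!1!4!] = √(144/5)
  +(−1)^0/∏(0,0,1,1,0,3)! = 1/6  (running 1/6)
⟨..|..⟩ = √(144/5)·(1/6) = +0.894427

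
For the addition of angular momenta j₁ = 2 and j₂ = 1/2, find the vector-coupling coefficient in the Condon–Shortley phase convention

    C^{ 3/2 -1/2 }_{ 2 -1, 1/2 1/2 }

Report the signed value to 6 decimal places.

−√(3/5) = -0.774597

j₁+j₂−J=1  J+j₁−j₂=3  J−j₁+j₂=0  j₁+j₂+J+1=5
(j₁±m₁, j₂±m₂, J±M) = (1,3,1,0,1,2)
P² = 12/5
sum k=1..1:
  [1] −1/2 = -1/2
S = -1/2
C² = P²·S² = 3/5 ; C = -0.774597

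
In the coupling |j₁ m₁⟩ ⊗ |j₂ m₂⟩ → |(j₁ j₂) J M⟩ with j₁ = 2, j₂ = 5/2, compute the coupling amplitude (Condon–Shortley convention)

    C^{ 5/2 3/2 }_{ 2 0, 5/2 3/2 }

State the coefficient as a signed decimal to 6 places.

-0.119523  (= −√(1/70))

√[6·2!2!3!/8! · 2!2!4!1!4!1!] = √(288/35)
  +(−1)^1/∏(1,1,1,3,1,0)! = -1/6  (running -1/6)
  +(−1)^2/∏(2,0,0,2,2,1)! = 1/8  (running -1/24)
⟨..|..⟩ = √(288/35)·(-1/24) = -0.119523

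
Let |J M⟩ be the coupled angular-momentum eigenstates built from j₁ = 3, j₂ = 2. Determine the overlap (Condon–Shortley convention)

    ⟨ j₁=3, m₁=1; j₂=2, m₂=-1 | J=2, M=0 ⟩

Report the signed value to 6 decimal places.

triangle: 3!*3!*1!/8! = 36/40320
(j±m)!: 4!*2!*1!*3!*2!*2! = 1152
prefactor² = (2J+1)*Δ*N² = 36/7
  k=0: +1/(0!*3!*2!*1!*1!*0!) = 1/12
  k=1: −1/(1!*2!*1!*0!*2!*1!) = -1/4
Σ = -1/6  ⇒  CG² = 36/7*(-1/6)² = 1/7
CG = −√(1/7) = -0.377964

-0.377964  (= −√(1/7))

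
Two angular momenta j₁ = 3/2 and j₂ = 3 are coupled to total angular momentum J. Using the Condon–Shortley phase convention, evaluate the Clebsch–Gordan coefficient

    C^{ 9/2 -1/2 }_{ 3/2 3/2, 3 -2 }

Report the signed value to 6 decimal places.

+√(1/21) ≈ +0.218218

triangle: 0!×3!×6!/10! = 4320/3628800
(j±m)!: 3!×0!×1!×5!×4!×5! = 2073600
prefactor² = (2J+1)×Δ×N² = 172800/7
  k=0: +1/(0!×0!×0!×1!×3!×5!) = 1/720
Σ = 1/720  ⇒  CG² = 172800/7×1/720² = 1/21
CG = +√(1/21) = +0.218218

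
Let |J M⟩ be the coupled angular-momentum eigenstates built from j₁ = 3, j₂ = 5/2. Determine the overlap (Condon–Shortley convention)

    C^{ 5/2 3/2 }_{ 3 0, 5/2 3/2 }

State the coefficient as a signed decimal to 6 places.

j₁+j₂−J=3  J+j₁−j₂=3  J−j₁+j₂=2  j₁+j₂+J+1=9
(j₁±m₁, j₂±m₂, J±M) = (3,3,4,1,4,1)
P² = 864/35
sum k=2..3:
  [2] +1/8 = 1/8
  [3] −1/36 = -1/36
S = 7/72
C² = P²·S² = 7/30 ; C = +0.483046

+0.483046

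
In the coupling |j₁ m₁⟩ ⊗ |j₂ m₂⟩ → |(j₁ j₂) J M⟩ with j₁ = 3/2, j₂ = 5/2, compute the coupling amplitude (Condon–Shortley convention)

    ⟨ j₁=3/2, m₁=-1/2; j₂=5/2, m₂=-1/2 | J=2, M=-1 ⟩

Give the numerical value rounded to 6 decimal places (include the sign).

−√(25/84) ≈ -0.545545

triangle: 2!×1!×3!/7! = 12/5040
(j±m)!: 1!×2!×2!×3!×1!×3! = 144
prefactor² = (2J+1)×Δ×N² = 12/7
  k=1: −1/(1!×1!×1!×1!×0!×2!) = -1/2
  k=2: +1/(2!×0!×0!×0!×1!×3!) = 1/12
Σ = -5/12  ⇒  CG² = 12/7×(-5/12)² = 25/84
CG = −√(25/84) = -0.545545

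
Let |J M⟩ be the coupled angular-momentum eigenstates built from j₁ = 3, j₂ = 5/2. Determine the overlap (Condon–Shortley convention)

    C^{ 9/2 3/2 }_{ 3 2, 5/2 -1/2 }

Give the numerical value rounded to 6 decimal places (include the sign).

triangle: 1!·5!·4!/11! = 2880/39916800
(j±m)!: 5!·1!·2!·3!·6!·3! = 6220800
prefactor² = (2J+1)·Δ·N² = 345600/77
  k=0: +1/(0!·1!·1!·2!·4!·2!) = 1/96
  k=1: −1/(1!·0!·0!·1!·5!·3!) = -1/720
Σ = 13/1440  ⇒  CG² = 345600/77·13/1440² = 169/462
CG = +√(169/462) = +0.604815

+0.604815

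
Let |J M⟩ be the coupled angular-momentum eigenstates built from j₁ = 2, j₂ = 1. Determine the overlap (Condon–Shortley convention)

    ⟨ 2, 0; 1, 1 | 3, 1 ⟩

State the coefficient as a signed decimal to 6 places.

+0.632456  (= +√(2/5))

triangle: 0!*4!*2!/7! = 48/5040
(j±m)!: 2!*2!*2!*0!*4!*2! = 384
prefactor² = (2J+1)*Δ*N² = 128/5
  k=0: +1/(0!*0!*2!*2!*2!*0!) = 1/8
Σ = 1/8  ⇒  CG² = 128/5*1/8² = 2/5
CG = +√(2/5) = +0.632456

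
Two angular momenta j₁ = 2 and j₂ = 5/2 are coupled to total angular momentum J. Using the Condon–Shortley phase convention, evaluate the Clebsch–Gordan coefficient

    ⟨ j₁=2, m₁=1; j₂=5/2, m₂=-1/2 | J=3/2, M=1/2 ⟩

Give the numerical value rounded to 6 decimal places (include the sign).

−√(5/21) ≈ -0.487950

j₁+j₂−J=3  J+j₁−j₂=1  J−j₁+j₂=2  j₁+j₂+J+1=7
(j₁±m₁, j₂±m₂, J±M) = (3,1,2,3,2,1)
P² = 48/35
sum k=0..1:
  [0] +1/12 = 1/12
  [1] −1/2 = -1/2
S = -5/12
C² = P²·S² = 5/21 ; C = -0.487950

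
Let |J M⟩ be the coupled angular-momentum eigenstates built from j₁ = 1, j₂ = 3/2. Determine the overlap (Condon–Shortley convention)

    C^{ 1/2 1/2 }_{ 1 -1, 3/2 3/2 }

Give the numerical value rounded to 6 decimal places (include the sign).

√[2·2!0!1!/4! · 0!2!3!0!1!0!] = √(2)
  +(−1)^2/∏(2,0,0,1,0,0)! = 1/2  (running 1/2)
⟨..|..⟩ = √(2)·(1/2) = +0.707107

+√(1/2) = +0.707107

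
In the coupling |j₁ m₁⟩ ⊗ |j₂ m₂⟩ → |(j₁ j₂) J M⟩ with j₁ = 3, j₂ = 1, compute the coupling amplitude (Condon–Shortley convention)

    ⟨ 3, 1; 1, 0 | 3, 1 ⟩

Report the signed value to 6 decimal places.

+0.288675

triangle: 1!*5!*1!/8! = 120/40320
(j±m)!: 4!*2!*1!*1!*4!*2! = 2304
prefactor² = (2J+1)*Δ*N² = 48
  k=0: +1/(0!*1!*2!*1!*3!*0!) = 1/12
  k=1: −1/(1!*0!*1!*0!*4!*1!) = -1/24
Σ = 1/24  ⇒  CG² = 48*1/24² = 1/12
CG = +√(1/12) = +0.288675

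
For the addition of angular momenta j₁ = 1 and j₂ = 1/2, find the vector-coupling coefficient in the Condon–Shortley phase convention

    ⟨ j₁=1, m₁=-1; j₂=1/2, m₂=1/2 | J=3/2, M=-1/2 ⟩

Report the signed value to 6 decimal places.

j₁+j₂−J=0  J+j₁−j₂=2  J−j₁+j₂=1  j₁+j₂+J+1=4
(j₁±m₁, j₂±m₂, J±M) = (0,2,1,0,1,2)
P² = 4/3
sum k=0..0:
  [0] +1/2 = 1/2
S = 1/2
C² = P²·S² = 1/3 ; C = +0.577350

+√(1/3) ≈ +0.577350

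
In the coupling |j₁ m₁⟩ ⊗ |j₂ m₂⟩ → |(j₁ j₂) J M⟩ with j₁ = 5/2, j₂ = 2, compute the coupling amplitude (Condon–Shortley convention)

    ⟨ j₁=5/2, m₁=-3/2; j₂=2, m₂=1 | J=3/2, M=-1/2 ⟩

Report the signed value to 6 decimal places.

√[4·3!2!1!/7! · 1!4!3!1!1!2!] = √(96/35)
  +(−1)^2/∏(2,1,2,1,0,0)! = 1/4  (running 1/4)
  +(−1)^3/∏(3,0,1,0,1,1)! = -1/6  (running 1/12)
⟨..|..⟩ = √(96/35)·(1/12) = +0.138013

+√(2/105) ≈ +0.138013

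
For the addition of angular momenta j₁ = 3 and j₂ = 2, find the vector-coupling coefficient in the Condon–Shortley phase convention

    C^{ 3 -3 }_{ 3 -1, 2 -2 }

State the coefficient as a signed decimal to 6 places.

triangle: 2!×4!×2!/9! = 96/362880
(j±m)!: 2!×4!×0!×4!×0!×6! = 829440
prefactor² = (2J+1)×Δ×N² = 1536
  k=0: +1/(0!×2!×4!×0!×0!×2!) = 1/96
Σ = 1/96  ⇒  CG² = 1536×1/96² = 1/6
CG = +√(1/6) = +0.408248

+√(1/6) ≈ +0.408248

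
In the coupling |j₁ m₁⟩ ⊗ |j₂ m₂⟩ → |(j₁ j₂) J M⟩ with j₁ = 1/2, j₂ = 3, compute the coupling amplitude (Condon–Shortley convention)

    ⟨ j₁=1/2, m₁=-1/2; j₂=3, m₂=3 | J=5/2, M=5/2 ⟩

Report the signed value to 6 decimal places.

-0.925820

√[6·1!0!5!/7! · 0!1!6!0!5!0!] = √(86400/7)
  +(−1)^1/∏(1,0,0,5,0,0)! = -1/120  (running -1/120)
⟨..|..⟩ = √(86400/7)·(-1/120) = -0.925820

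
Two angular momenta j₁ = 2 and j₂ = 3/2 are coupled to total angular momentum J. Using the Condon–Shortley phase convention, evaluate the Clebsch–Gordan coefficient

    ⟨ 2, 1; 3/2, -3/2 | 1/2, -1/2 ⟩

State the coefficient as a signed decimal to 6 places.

√[2·3!1!0!/5! · 3!1!0!3!0!1!] = √(18/5)
  +(−1)^0/∏(0,3,1,0,0,0)! = 1/6  (running 1/6)
⟨..|..⟩ = √(18/5)·(1/6) = +0.316228

+0.316228  (= +√(1/10))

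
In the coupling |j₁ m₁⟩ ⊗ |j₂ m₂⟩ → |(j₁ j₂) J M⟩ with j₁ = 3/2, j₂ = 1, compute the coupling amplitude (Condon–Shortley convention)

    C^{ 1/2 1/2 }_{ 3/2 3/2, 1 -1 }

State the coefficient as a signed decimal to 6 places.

j₁+j₂−J=2  J+j₁−j₂=1  J−j₁+j₂=0  j₁+j₂+J+1=4
(j₁±m₁, j₂±m₂, J±M) = (3,0,0,2,1,0)
P² = 2
sum k=0..0:
  [0] +1/2 = 1/2
S = 1/2
C² = P²·S² = 1/2 ; C = +0.707107

+√(1/2) = +0.707107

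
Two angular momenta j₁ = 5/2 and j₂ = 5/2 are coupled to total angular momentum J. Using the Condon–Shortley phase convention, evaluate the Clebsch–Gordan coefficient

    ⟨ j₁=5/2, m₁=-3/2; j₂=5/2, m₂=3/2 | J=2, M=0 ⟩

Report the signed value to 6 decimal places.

-0.109109

triangle: 3!·2!·2!/8! = 24/40320
(j±m)!: 1!·4!·4!·1!·2!·2! = 2304
prefactor² = (2J+1)·Δ·N² = 48/7
  k=2: +1/(2!·1!·2!·2!·0!·0!) = 1/8
  k=3: −1/(3!·0!·1!·1!·1!·1!) = -1/6
Σ = -1/24  ⇒  CG² = 48/7·(-1/24)² = 1/84
CG = −√(1/84) = -0.109109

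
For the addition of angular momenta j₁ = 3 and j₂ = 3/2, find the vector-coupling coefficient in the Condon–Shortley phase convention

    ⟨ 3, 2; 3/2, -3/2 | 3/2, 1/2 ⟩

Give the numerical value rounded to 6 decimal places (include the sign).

+0.534522  (= +√(2/7))

√[4·3!3!0!/7! · 5!1!0!3!2!1!] = √(288/7)
  +(−1)^0/∏(0,3,1,0,2,0)! = 1/12  (running 1/12)
⟨..|..⟩ = √(288/7)·(1/12) = +0.534522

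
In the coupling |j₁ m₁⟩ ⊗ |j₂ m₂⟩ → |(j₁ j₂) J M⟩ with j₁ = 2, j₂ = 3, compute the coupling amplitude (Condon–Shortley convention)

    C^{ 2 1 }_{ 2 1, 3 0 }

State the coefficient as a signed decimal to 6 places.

j₁+j₂−J=3  J+j₁−j₂=1  J−j₁+j₂=3  j₁+j₂+J+1=8
(j₁±m₁, j₂±m₂, J±M) = (3,1,3,3,3,1)
P² = 81/14
sum k=0..1:
  [0] +1/36 = 1/36
  [1] −1/4 = -1/4
S = -2/9
C² = P²·S² = 2/7 ; C = -0.534522

−√(2/7) = -0.534522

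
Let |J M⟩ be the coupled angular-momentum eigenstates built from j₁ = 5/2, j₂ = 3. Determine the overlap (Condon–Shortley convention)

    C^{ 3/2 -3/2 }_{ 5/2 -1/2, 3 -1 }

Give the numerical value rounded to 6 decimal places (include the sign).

√[4·4!1!2!/8! · 2!3!2!4!0!3!] = √(576/35)
  +(−1)^2/∏(2,2,1,0,0,2)! = 1/8  (running 1/8)
⟨..|..⟩ = √(576/35)·(1/8) = +0.507093

+√(9/35) = +0.507093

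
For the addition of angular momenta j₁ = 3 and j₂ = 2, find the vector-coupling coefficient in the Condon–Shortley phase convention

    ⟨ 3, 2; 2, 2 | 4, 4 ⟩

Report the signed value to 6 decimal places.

j₁+j₂−J=1  J+j₁−j₂=5  J−j₁+j₂=3  j₁+j₂+J+1=10
(j₁±m₁, j₂±m₂, J±M) = (5,1,4,0,8,0)
P² = 207360
sum k=1..1:
  [1] −1/720 = -1/720
S = -1/720
C² = P²·S² = 2/5 ; C = -0.632456

−√(2/5) = -0.632456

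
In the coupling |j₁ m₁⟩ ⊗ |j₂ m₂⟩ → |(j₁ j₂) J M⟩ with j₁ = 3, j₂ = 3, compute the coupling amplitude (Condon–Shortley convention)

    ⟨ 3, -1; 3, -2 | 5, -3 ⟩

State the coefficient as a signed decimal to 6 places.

√[11·1!5!5!/12! · 2!4!1!5!2!8!] = √(153600)
  +(−1)^0/∏(0,1,4,1,1,4)! = 1/576  (running 1/576)
  +(−1)^1/∏(1,0,3,0,2,5)! = -1/1440  (running 1/960)
⟨..|..⟩ = √(153600)·(1/960) = +0.408248

+√(1/6) ≈ +0.408248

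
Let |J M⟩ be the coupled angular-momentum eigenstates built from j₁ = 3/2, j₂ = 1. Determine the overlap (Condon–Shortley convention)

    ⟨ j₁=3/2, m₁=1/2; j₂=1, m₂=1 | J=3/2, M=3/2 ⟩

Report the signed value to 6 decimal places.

√[4·1!2!1!/5! · 2!1!2!0!3!0!] = √(8/5)
  +(−1)^1/∏(1,0,0,1,2,0)! = -1/2  (running -1/2)
⟨..|..⟩ = √(8/5)·(-1/2) = -0.632456

-0.632456  (= −√(2/5))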